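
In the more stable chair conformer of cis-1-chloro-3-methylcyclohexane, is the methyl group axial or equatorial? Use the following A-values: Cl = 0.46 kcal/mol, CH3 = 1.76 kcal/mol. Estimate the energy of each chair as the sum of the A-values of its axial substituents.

C1 and C3 have the same parity, so for the cis isomer the two substituents are e,e in one chair and a,a in the other.
Chair I (chloro axial, methyl axial): E = 2.22 kcal/mol.
Chair II (chloro equatorial, methyl equatorial): E = 0.00 kcal/mol.
Chair II is the more stable (lower-energy) conformer, and in that chair the methyl group is equatorial.

equatorial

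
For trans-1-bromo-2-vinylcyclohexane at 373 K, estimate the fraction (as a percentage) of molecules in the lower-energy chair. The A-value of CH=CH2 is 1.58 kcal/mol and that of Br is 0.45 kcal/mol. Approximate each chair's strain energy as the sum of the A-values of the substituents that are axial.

93.9%

C1 and C2 have opposite parity, so for the trans isomer the two substituents are e,e in one chair and a,a in the other.
Chair I (vinyl axial, bromo axial): E = 2.03 kcal/mol; chair II (vinyl equatorial, bromo equatorial): E = 0.00 kcal/mol.
ΔG = 2.03 kcal/mol between the two chairs.
K = exp(ΔG/RT) with R = 1.987×10⁻³ kcal mol⁻¹ K⁻¹ and T = 373 K gives K ≈ 15.5.
Fraction in the lower-energy chair = K/(K+1) = 93.9%.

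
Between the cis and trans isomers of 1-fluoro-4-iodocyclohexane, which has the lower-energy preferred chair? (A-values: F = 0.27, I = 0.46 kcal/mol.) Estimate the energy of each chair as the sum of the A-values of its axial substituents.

At 1,4 positions (parity opposite): cis → (a,e or e,a); trans → (e,e or a,a).
Best chair for cis: E = 0.27 kcal/mol; best chair for trans: E = 0.00 kcal/mol.
The trans isomer is lower by 0.27 kcal/mol.

trans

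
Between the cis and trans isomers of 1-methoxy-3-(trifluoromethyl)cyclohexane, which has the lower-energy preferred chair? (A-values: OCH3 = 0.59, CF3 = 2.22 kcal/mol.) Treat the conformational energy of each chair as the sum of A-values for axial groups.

At 1,3 positions (parity same): cis → (e,e or a,a); trans → (a,e or e,a).
Best chair for cis: E = 0.00 kcal/mol; best chair for trans: E = 0.59 kcal/mol.
The cis isomer is lower by 0.59 kcal/mol.

cis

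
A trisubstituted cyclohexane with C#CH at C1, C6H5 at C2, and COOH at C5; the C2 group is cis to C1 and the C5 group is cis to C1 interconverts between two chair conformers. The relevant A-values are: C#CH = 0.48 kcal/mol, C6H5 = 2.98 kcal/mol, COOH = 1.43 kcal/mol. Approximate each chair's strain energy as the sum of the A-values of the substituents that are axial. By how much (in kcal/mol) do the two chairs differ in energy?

Chair I (ethynyl axial, phenyl equatorial, carboxyl axial): E = 1.91 kcal/mol.
Chair II (ethynyl equatorial, phenyl axial, carboxyl equatorial): E = 2.98 kcal/mol.
ΔE = 2.98 − 1.91 = 1.07 kcal/mol; chair I is more stable.

1.07 kcal/mol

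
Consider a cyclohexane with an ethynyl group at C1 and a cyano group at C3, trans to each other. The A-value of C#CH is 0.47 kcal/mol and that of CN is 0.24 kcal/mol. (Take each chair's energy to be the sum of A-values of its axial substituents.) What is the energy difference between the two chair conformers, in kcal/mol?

0.23 kcal/mol

C1 and C3 have the same parity, so for the trans isomer the two substituents are one axial and one equatorial in each chair.
Chair I (ethynyl axial, cyano equatorial): E = 0.47 kcal/mol.
Chair II (ethynyl equatorial, cyano axial): E = 0.24 kcal/mol.
ΔE = 0.47 − 0.24 = 0.23 kcal/mol; chair II is more stable.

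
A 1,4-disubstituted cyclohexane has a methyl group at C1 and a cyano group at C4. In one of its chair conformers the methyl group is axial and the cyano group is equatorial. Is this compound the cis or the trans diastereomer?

cis

C1 and C4 have opposite parity, so their axial bonds point in opposite directions.
With opposite-parity carbons, two substituents on the same face are one axial and one equatorial; opposite faces give both axial or both equatorial.
Here the groups are axial/equatorial → same face → cis.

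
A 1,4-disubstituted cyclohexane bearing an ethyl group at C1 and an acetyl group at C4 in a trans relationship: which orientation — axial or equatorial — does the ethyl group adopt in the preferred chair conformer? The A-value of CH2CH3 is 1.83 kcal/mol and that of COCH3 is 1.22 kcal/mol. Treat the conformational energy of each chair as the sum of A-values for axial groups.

equatorial

C1 and C4 have opposite parity, so for the trans isomer the two substituents are e,e in one chair and a,a in the other.
Chair I (ethyl axial, acetyl axial): E = 3.05 kcal/mol.
Chair II (ethyl equatorial, acetyl equatorial): E = 0.00 kcal/mol.
Chair II is the more stable (lower-energy) conformer, and in that chair the ethyl group is equatorial.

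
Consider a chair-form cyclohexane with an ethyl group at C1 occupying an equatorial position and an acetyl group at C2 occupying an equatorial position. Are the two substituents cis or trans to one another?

C1 and C2 have opposite parity, so their axial bonds point in opposite directions.
With opposite-parity carbons, two substituents on the same face are one axial and one equatorial; opposite faces give both axial or both equatorial.
Here the groups are equatorial/equatorial → opposite face → trans.

trans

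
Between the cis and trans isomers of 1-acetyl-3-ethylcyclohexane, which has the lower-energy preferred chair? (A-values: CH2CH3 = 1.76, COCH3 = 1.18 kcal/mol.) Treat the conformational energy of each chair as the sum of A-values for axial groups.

cis

At 1,3 positions (parity same): cis → (e,e or a,a); trans → (a,e or e,a).
Best chair for cis: E = 0.00 kcal/mol; best chair for trans: E = 1.18 kcal/mol.
The cis isomer is lower by 1.18 kcal/mol.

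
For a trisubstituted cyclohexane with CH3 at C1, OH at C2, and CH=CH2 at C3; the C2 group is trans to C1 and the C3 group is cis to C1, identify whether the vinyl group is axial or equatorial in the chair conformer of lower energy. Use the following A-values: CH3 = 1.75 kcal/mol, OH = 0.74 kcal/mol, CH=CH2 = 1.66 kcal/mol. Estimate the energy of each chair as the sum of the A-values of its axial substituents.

Chair I (methyl axial, hydroxyl axial, vinyl axial): E = 4.15 kcal/mol.
Chair II (methyl equatorial, hydroxyl equatorial, vinyl equatorial): E = 0.00 kcal/mol.
Chair II is the more stable (lower-energy) conformer, and in that chair the vinyl group is equatorial.

equatorial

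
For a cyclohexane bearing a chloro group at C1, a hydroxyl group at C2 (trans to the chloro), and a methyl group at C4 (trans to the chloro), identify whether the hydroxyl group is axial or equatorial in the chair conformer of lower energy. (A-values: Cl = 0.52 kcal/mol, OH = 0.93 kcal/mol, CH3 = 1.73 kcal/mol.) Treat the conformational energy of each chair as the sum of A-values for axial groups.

equatorial

Chair I (chloro axial, hydroxyl axial, methyl axial): E = 3.18 kcal/mol.
Chair II (chloro equatorial, hydroxyl equatorial, methyl equatorial): E = 0.00 kcal/mol.
Chair II is the more stable (lower-energy) conformer, and in that chair the hydroxyl group is equatorial.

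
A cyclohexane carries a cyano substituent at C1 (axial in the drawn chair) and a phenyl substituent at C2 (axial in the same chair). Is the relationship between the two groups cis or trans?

trans

C1 and C2 have opposite parity, so their axial bonds point in opposite directions.
With opposite-parity carbons, two substituents on the same face are one axial and one equatorial; opposite faces give both axial or both equatorial.
Here the groups are axial/axial → opposite face → trans.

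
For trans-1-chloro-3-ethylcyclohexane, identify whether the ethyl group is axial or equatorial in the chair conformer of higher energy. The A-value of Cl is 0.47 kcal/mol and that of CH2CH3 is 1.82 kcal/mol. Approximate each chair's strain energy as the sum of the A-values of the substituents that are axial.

axial

C1 and C3 have the same parity, so for the trans isomer the two substituents are one axial and one equatorial in each chair.
Chair I (chloro axial, ethyl equatorial): E = 0.47 kcal/mol.
Chair II (chloro equatorial, ethyl axial): E = 1.82 kcal/mol.
Chair II is the less stable (higher-energy) conformer, and in that chair the ethyl group is axial.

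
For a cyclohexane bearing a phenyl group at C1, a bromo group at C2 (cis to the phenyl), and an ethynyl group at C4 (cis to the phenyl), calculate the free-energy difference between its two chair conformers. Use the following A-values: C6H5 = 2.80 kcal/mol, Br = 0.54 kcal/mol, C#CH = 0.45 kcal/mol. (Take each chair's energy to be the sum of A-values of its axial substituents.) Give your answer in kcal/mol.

1.81 kcal/mol

Chair I (phenyl axial, bromo equatorial, ethynyl equatorial): E = 2.80 kcal/mol.
Chair II (phenyl equatorial, bromo axial, ethynyl axial): E = 0.99 kcal/mol.
ΔE = 2.80 − 0.99 = 1.81 kcal/mol; chair II is more stable.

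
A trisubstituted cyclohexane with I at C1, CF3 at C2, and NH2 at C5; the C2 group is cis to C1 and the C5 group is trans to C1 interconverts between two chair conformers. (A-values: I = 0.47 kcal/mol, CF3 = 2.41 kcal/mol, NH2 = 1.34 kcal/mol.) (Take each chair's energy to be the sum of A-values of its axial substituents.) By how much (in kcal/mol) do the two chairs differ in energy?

Chair I (iodo axial, trifluoromethyl equatorial, amino equatorial): E = 0.47 kcal/mol.
Chair II (iodo equatorial, trifluoromethyl axial, amino axial): E = 3.75 kcal/mol.
ΔE = 3.75 − 0.47 = 3.28 kcal/mol; chair I is more stable.

3.28 kcal/mol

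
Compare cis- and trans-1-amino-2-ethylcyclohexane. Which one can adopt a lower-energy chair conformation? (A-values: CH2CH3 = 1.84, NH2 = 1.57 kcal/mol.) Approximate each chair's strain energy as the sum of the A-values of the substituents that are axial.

trans

At 1,2 positions (parity opposite): cis → (a,e or e,a); trans → (e,e or a,a).
Best chair for cis: E = 1.57 kcal/mol; best chair for trans: E = 0.00 kcal/mol.
The trans isomer is lower by 1.57 kcal/mol.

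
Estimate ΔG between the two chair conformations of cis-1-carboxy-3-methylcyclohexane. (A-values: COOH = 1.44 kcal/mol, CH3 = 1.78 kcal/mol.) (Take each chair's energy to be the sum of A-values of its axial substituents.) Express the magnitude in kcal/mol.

C1 and C3 have the same parity, so for the cis isomer the two substituents are e,e in one chair and a,a in the other.
Chair I (carboxyl axial, methyl axial): E = 3.22 kcal/mol.
Chair II (carboxyl equatorial, methyl equatorial): E = 0.00 kcal/mol.
ΔE = 3.22 − 0.00 = 3.22 kcal/mol; chair II is more stable.

3.22 kcal/mol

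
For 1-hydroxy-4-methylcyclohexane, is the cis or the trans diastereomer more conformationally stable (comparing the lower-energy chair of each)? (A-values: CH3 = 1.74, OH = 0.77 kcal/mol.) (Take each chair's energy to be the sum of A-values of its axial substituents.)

trans

At 1,4 positions (parity opposite): cis → (a,e or e,a); trans → (e,e or a,a).
Best chair for cis: E = 0.77 kcal/mol; best chair for trans: E = 0.00 kcal/mol.
The trans isomer is lower by 0.77 kcal/mol.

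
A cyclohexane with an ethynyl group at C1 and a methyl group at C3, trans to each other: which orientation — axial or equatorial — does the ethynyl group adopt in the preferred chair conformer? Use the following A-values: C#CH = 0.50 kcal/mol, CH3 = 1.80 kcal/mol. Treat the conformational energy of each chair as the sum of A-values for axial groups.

C1 and C3 have the same parity, so for the trans isomer the two substituents are one axial and one equatorial in each chair.
Chair I (ethynyl axial, methyl equatorial): E = 0.50 kcal/mol.
Chair II (ethynyl equatorial, methyl axial): E = 1.80 kcal/mol.
Chair I is the more stable (lower-energy) conformer, and in that chair the ethynyl group is axial.

axial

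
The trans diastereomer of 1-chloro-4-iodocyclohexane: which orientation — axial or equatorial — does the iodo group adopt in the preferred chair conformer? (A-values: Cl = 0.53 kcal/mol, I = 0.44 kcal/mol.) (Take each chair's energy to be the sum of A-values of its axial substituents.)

equatorial

C1 and C4 have opposite parity, so for the trans isomer the two substituents are e,e in one chair and a,a in the other.
Chair I (chloro axial, iodo axial): E = 0.97 kcal/mol.
Chair II (chloro equatorial, iodo equatorial): E = 0.00 kcal/mol.
Chair II is the more stable (lower-energy) conformer, and in that chair the iodo group is equatorial.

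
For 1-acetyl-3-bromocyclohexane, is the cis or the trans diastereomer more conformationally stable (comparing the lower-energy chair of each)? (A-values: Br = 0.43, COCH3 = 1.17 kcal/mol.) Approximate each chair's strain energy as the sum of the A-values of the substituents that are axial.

cis

At 1,3 positions (parity same): cis → (e,e or a,a); trans → (a,e or e,a).
Best chair for cis: E = 0.00 kcal/mol; best chair for trans: E = 0.43 kcal/mol.
The cis isomer is lower by 0.43 kcal/mol.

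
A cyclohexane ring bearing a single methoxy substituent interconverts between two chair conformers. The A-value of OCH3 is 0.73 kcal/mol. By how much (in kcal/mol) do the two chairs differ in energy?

A monosubstituted cyclohexane has one chair with the methoxy group axial (E = A = 0.73 kcal/mol) and one with it equatorial (E = 0).
ΔE = 0.73 − 0 = 0.73 kcal/mol.

0.73 kcal/mol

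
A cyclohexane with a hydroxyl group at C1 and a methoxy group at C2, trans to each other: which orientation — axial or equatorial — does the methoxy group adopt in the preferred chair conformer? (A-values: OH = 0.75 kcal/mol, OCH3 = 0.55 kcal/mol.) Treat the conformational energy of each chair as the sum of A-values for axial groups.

C1 and C2 have opposite parity, so for the trans isomer the two substituents are e,e in one chair and a,a in the other.
Chair I (hydroxyl axial, methoxy axial): E = 1.30 kcal/mol.
Chair II (hydroxyl equatorial, methoxy equatorial): E = 0.00 kcal/mol.
Chair II is the more stable (lower-energy) conformer, and in that chair the methoxy group is equatorial.

equatorial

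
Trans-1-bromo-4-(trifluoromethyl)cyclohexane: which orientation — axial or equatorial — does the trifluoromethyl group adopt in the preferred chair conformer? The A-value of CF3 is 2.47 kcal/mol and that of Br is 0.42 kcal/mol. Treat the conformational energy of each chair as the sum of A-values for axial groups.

C1 and C4 have opposite parity, so for the trans isomer the two substituents are e,e in one chair and a,a in the other.
Chair I (trifluoromethyl axial, bromo axial): E = 2.89 kcal/mol.
Chair II (trifluoromethyl equatorial, bromo equatorial): E = 0.00 kcal/mol.
Chair II is the more stable (lower-energy) conformer, and in that chair the trifluoromethyl group is equatorial.

equatorial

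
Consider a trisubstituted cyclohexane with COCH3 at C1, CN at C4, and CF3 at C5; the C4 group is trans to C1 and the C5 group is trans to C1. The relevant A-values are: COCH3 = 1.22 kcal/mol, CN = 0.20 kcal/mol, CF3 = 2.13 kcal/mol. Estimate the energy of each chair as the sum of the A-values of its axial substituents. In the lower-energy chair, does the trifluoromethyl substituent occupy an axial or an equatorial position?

equatorial

Chair I (acetyl axial, cyano axial, trifluoromethyl equatorial): E = 1.42 kcal/mol.
Chair II (acetyl equatorial, cyano equatorial, trifluoromethyl axial): E = 2.13 kcal/mol.
Chair I is the more stable (lower-energy) conformer, and in that chair the trifluoromethyl group is equatorial.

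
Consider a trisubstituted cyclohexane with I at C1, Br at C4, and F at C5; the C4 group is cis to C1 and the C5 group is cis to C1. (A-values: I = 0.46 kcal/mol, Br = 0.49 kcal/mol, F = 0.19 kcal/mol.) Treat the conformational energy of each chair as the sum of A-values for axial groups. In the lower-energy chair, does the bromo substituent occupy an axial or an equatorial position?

axial

Chair I (iodo axial, bromo equatorial, fluoro axial): E = 0.65 kcal/mol.
Chair II (iodo equatorial, bromo axial, fluoro equatorial): E = 0.49 kcal/mol.
Chair II is the more stable (lower-energy) conformer, and in that chair the bromo group is axial.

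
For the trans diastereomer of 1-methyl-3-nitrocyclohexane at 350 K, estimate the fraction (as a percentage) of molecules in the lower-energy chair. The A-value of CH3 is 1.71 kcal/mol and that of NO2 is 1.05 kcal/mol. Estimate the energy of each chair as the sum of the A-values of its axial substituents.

72.1%

C1 and C3 have the same parity, so for the trans isomer the two substituents are one axial and one equatorial in each chair.
Chair I (methyl axial, nitro equatorial): E = 1.71 kcal/mol; chair II (methyl equatorial, nitro axial): E = 1.05 kcal/mol.
ΔG = 0.66 kcal/mol between the two chairs.
K = exp(ΔG/RT) with R = 1.987×10⁻³ kcal mol⁻¹ K⁻¹ and T = 350 K gives K ≈ 2.58.
Fraction in the lower-energy chair = K/(K+1) = 72.1%.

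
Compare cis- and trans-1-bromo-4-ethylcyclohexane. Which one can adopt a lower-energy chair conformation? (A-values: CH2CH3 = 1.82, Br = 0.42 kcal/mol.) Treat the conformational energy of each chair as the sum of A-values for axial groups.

At 1,4 positions (parity opposite): cis → (a,e or e,a); trans → (e,e or a,a).
Best chair for cis: E = 0.42 kcal/mol; best chair for trans: E = 0.00 kcal/mol.
The trans isomer is lower by 0.42 kcal/mol.

trans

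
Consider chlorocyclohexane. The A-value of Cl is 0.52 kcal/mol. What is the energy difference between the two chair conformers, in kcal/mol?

A monosubstituted cyclohexane has one chair with the chloro group axial (E = A = 0.52 kcal/mol) and one with it equatorial (E = 0).
ΔE = 0.52 − 0 = 0.52 kcal/mol.

0.52 kcal/mol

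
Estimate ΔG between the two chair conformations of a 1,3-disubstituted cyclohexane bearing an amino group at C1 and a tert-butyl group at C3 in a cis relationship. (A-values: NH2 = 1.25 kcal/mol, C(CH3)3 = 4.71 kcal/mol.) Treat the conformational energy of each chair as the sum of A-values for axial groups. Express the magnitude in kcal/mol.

5.96 kcal/mol

C1 and C3 have the same parity, so for the cis isomer the two substituents are e,e in one chair and a,a in the other.
Chair I (amino axial, tert-butyl axial): E = 5.96 kcal/mol.
Chair II (amino equatorial, tert-butyl equatorial): E = 0.00 kcal/mol.
ΔE = 5.96 − 0.00 = 5.96 kcal/mol; chair II is more stable.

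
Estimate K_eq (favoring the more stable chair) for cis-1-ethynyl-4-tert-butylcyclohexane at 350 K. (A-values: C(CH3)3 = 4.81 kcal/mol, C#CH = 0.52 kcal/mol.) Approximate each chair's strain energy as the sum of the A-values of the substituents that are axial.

C1 and C4 have opposite parity, so for the cis isomer the two substituents are one axial and one equatorial in each chair.
Chair I (tert-butyl axial, ethynyl equatorial): E = 4.81 kcal/mol; chair II (tert-butyl equatorial, ethynyl axial): E = 0.52 kcal/mol.
ΔG = 4.29 kcal/mol between the two chairs.
K = exp(ΔG/RT) with R = 1.987×10⁻³ kcal mol⁻¹ K⁻¹ and T = 350 K gives K ≈ 478.

K ≈ 478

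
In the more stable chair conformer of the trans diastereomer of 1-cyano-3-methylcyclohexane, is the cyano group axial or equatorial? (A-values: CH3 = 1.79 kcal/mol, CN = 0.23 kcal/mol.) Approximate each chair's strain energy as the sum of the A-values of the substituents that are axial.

C1 and C3 have the same parity, so for the trans isomer the two substituents are one axial and one equatorial in each chair.
Chair I (methyl axial, cyano equatorial): E = 1.79 kcal/mol.
Chair II (methyl equatorial, cyano axial): E = 0.23 kcal/mol.
Chair II is the more stable (lower-energy) conformer, and in that chair the cyano group is axial.

axial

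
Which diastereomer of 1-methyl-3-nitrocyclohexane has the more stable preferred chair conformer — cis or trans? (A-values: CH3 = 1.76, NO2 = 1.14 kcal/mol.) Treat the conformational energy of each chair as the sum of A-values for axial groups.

At 1,3 positions (parity same): cis → (e,e or a,a); trans → (a,e or e,a).
Best chair for cis: E = 0.00 kcal/mol; best chair for trans: E = 1.14 kcal/mol.
The cis isomer is lower by 1.14 kcal/mol.

cis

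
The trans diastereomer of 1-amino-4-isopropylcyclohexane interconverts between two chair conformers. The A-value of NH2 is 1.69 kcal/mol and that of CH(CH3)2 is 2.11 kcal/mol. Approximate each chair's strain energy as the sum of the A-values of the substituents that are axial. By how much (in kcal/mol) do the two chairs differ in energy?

C1 and C4 have opposite parity, so for the trans isomer the two substituents are e,e in one chair and a,a in the other.
Chair I (amino axial, isopropyl axial): E = 3.80 kcal/mol.
Chair II (amino equatorial, isopropyl equatorial): E = 0.00 kcal/mol.
ΔE = 3.80 − 0.00 = 3.80 kcal/mol; chair II is more stable.

3.80 kcal/mol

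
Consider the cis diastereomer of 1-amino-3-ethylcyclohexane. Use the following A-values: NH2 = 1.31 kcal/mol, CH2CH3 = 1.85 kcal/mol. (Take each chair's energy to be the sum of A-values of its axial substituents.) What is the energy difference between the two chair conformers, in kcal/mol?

3.16 kcal/mol

C1 and C3 have the same parity, so for the cis isomer the two substituents are e,e in one chair and a,a in the other.
Chair I (amino axial, ethyl axial): E = 3.16 kcal/mol.
Chair II (amino equatorial, ethyl equatorial): E = 0.00 kcal/mol.
ΔE = 3.16 − 0.00 = 3.16 kcal/mol; chair II is more stable.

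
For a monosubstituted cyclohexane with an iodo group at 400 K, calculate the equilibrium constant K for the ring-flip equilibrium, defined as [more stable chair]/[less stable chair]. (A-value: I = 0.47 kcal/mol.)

One chair has the iodo group axial (E = 0.47 kcal/mol) and the other has it equatorial (E = 0).
ΔG = 0.47 kcal/mol between the two chairs.
K = exp(ΔG/RT) with R = 1.987×10⁻³ kcal mol⁻¹ K⁻¹ and T = 400 K gives K ≈ 1.81.

K ≈ 1.81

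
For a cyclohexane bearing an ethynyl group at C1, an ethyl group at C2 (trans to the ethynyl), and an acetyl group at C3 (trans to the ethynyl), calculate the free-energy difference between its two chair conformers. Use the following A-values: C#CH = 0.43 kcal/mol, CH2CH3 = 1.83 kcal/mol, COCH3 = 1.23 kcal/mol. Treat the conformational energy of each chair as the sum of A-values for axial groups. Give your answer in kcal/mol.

1.03 kcal/mol

Chair I (ethynyl axial, ethyl axial, acetyl equatorial): E = 2.26 kcal/mol.
Chair II (ethynyl equatorial, ethyl equatorial, acetyl axial): E = 1.23 kcal/mol.
ΔE = 2.26 − 1.23 = 1.03 kcal/mol; chair II is more stable.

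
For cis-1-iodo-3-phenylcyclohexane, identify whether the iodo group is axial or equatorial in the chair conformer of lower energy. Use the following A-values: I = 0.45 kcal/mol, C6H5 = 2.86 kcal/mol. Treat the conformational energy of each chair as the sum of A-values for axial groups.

C1 and C3 have the same parity, so for the cis isomer the two substituents are e,e in one chair and a,a in the other.
Chair I (iodo axial, phenyl axial): E = 3.31 kcal/mol.
Chair II (iodo equatorial, phenyl equatorial): E = 0.00 kcal/mol.
Chair II is the more stable (lower-energy) conformer, and in that chair the iodo group is equatorial.

equatorial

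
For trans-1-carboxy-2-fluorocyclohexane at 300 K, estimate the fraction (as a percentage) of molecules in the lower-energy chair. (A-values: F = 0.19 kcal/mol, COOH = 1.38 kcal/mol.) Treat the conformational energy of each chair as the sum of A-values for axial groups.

C1 and C2 have opposite parity, so for the trans isomer the two substituents are e,e in one chair and a,a in the other.
Chair I (fluoro axial, carboxyl axial): E = 1.57 kcal/mol; chair II (fluoro equatorial, carboxyl equatorial): E = 0.00 kcal/mol.
ΔG = 1.57 kcal/mol between the two chairs.
K = exp(ΔG/RT) with R = 1.987×10⁻³ kcal mol⁻¹ K⁻¹ and T = 300 K gives K ≈ 13.9.
Fraction in the lower-energy chair = K/(K+1) = 93.3%.

93.3%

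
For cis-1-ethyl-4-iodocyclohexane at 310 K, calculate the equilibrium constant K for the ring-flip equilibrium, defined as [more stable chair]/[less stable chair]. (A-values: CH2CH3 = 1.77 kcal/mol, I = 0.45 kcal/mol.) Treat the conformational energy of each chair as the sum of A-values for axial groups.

C1 and C4 have opposite parity, so for the cis isomer the two substituents are one axial and one equatorial in each chair.
Chair I (ethyl axial, iodo equatorial): E = 1.77 kcal/mol; chair II (ethyl equatorial, iodo axial): E = 0.45 kcal/mol.
ΔG = 1.32 kcal/mol between the two chairs.
K = exp(ΔG/RT) with R = 1.987×10⁻³ kcal mol⁻¹ K⁻¹ and T = 310 K gives K ≈ 8.52.

K ≈ 8.52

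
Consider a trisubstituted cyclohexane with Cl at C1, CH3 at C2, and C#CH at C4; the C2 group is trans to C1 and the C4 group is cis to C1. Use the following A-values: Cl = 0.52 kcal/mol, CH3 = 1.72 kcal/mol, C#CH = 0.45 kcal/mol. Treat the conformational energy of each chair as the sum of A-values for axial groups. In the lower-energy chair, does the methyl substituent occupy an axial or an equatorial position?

Chair I (chloro axial, methyl axial, ethynyl equatorial): E = 2.24 kcal/mol.
Chair II (chloro equatorial, methyl equatorial, ethynyl axial): E = 0.45 kcal/mol.
Chair II is the more stable (lower-energy) conformer, and in that chair the methyl group is equatorial.

equatorial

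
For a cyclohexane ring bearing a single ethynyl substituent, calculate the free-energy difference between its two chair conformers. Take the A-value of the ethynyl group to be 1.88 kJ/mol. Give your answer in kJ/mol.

A monosubstituted cyclohexane has one chair with the ethynyl group axial (E = A = 1.88 kJ/mol) and one with it equatorial (E = 0).
ΔE = 1.88 − 0 = 1.88 kJ/mol.

1.88 kJ/mol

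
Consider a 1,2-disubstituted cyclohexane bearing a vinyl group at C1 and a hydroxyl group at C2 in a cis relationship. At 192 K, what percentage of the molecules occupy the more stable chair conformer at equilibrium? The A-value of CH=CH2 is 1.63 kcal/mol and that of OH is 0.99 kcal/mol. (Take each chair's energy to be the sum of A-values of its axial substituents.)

84.3%

C1 and C2 have opposite parity, so for the cis isomer the two substituents are one axial and one equatorial in each chair.
Chair I (vinyl axial, hydroxyl equatorial): E = 1.63 kcal/mol; chair II (vinyl equatorial, hydroxyl axial): E = 0.99 kcal/mol.
ΔG = 0.64 kcal/mol between the two chairs.
K = exp(ΔG/RT) with R = 1.987×10⁻³ kcal mol⁻¹ K⁻¹ and T = 192 K gives K ≈ 5.35.
Fraction in the lower-energy chair = K/(K+1) = 84.3%.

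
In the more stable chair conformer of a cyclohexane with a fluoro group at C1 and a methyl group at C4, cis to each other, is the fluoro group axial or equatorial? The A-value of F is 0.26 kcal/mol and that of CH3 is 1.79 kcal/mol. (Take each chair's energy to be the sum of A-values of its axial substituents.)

C1 and C4 have opposite parity, so for the cis isomer the two substituents are one axial and one equatorial in each chair.
Chair I (fluoro axial, methyl equatorial): E = 0.26 kcal/mol.
Chair II (fluoro equatorial, methyl axial): E = 1.79 kcal/mol.
Chair I is the more stable (lower-energy) conformer, and in that chair the fluoro group is axial.

axial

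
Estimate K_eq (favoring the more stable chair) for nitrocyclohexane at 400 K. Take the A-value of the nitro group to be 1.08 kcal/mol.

One chair has the nitro group axial (E = 1.08 kcal/mol) and the other has it equatorial (E = 0).
ΔG = 1.08 kcal/mol between the two chairs.
K = exp(ΔG/RT) with R = 1.987×10⁻³ kcal mol⁻¹ K⁻¹ and T = 400 K gives K ≈ 3.89.

K ≈ 3.89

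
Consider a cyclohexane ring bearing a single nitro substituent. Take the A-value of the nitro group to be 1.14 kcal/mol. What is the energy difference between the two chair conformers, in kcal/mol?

1.14 kcal/mol

A monosubstituted cyclohexane has one chair with the nitro group axial (E = A = 1.14 kcal/mol) and one with it equatorial (E = 0).
ΔE = 1.14 − 0 = 1.14 kcal/mol.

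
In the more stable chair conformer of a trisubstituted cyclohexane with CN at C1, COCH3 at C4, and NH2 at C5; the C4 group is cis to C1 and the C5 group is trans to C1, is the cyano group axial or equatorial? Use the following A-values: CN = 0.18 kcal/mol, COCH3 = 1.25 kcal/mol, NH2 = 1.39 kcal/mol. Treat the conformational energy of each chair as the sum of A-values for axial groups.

axial

Chair I (cyano axial, acetyl equatorial, amino equatorial): E = 0.18 kcal/mol.
Chair II (cyano equatorial, acetyl axial, amino axial): E = 2.64 kcal/mol.
Chair I is the more stable (lower-energy) conformer, and in that chair the cyano group is axial.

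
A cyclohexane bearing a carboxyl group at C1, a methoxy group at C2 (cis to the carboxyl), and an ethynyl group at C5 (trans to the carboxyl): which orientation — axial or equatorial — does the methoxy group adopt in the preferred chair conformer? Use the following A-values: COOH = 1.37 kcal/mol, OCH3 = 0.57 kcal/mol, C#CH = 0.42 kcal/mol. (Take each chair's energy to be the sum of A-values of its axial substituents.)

axial

Chair I (carboxyl axial, methoxy equatorial, ethynyl equatorial): E = 1.37 kcal/mol.
Chair II (carboxyl equatorial, methoxy axial, ethynyl axial): E = 0.99 kcal/mol.
Chair II is the more stable (lower-energy) conformer, and in that chair the methoxy group is axial.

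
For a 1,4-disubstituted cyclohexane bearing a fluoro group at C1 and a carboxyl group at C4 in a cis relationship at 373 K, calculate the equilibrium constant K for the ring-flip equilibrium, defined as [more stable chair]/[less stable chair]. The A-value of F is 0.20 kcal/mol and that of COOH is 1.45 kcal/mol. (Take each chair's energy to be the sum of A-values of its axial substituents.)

K ≈ 5.40

C1 and C4 have opposite parity, so for the cis isomer the two substituents are one axial and one equatorial in each chair.
Chair I (fluoro axial, carboxyl equatorial): E = 0.20 kcal/mol; chair II (fluoro equatorial, carboxyl axial): E = 1.45 kcal/mol.
ΔG = 1.25 kcal/mol between the two chairs.
K = exp(ΔG/RT) with R = 1.987×10⁻³ kcal mol⁻¹ K⁻¹ and T = 373 K gives K ≈ 5.4.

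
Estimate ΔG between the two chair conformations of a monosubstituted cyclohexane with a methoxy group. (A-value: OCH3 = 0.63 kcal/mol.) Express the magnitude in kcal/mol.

0.63 kcal/mol

A monosubstituted cyclohexane has one chair with the methoxy group axial (E = A = 0.63 kcal/mol) and one with it equatorial (E = 0).
ΔE = 0.63 − 0 = 0.63 kcal/mol.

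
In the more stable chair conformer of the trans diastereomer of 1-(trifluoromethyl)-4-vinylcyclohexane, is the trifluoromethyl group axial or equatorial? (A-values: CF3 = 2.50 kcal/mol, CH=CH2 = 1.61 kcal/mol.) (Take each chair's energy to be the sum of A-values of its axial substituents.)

C1 and C4 have opposite parity, so for the trans isomer the two substituents are e,e in one chair and a,a in the other.
Chair I (trifluoromethyl axial, vinyl axial): E = 4.11 kcal/mol.
Chair II (trifluoromethyl equatorial, vinyl equatorial): E = 0.00 kcal/mol.
Chair II is the more stable (lower-energy) conformer, and in that chair the trifluoromethyl group is equatorial.

equatorial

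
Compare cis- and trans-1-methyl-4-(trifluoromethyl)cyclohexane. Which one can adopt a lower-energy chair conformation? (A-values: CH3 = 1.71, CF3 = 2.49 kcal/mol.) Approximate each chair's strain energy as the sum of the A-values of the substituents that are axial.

At 1,4 positions (parity opposite): cis → (a,e or e,a); trans → (e,e or a,a).
Best chair for cis: E = 1.71 kcal/mol; best chair for trans: E = 0.00 kcal/mol.
The trans isomer is lower by 1.71 kcal/mol.

trans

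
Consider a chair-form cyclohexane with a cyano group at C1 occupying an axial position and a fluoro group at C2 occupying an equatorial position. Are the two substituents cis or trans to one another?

C1 and C2 have opposite parity, so their axial bonds point in opposite directions.
With opposite-parity carbons, two substituents on the same face are one axial and one equatorial; opposite faces give both axial or both equatorial.
Here the groups are axial/equatorial → same face → cis.

cis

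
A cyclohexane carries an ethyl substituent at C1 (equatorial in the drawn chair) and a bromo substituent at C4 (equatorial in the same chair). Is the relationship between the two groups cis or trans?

C1 and C4 have opposite parity, so their axial bonds point in opposite directions.
With opposite-parity carbons, two substituents on the same face are one axial and one equatorial; opposite faces give both axial or both equatorial.
Here the groups are equatorial/equatorial → opposite face → trans.

trans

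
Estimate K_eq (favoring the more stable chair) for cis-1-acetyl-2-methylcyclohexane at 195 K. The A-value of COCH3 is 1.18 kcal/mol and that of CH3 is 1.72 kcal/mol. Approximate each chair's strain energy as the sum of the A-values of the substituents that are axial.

C1 and C2 have opposite parity, so for the cis isomer the two substituents are one axial and one equatorial in each chair.
Chair I (acetyl axial, methyl equatorial): E = 1.18 kcal/mol; chair II (acetyl equatorial, methyl axial): E = 1.72 kcal/mol.
ΔG = 0.54 kcal/mol between the two chairs.
K = exp(ΔG/RT) with R = 1.987×10⁻³ kcal mol⁻¹ K⁻¹ and T = 195 K gives K ≈ 4.03.

K ≈ 4.03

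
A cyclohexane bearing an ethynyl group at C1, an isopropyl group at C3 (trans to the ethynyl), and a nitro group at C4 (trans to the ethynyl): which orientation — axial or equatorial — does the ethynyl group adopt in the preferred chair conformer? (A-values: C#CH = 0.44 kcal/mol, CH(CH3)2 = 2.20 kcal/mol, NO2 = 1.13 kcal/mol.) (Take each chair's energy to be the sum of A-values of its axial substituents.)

axial

Chair I (ethynyl axial, isopropyl equatorial, nitro axial): E = 1.57 kcal/mol.
Chair II (ethynyl equatorial, isopropyl axial, nitro equatorial): E = 2.20 kcal/mol.
Chair I is the more stable (lower-energy) conformer, and in that chair the ethynyl group is axial.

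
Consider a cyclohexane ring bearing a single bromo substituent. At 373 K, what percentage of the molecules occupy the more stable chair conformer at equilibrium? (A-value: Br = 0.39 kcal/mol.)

62.9%

One chair has the bromo group axial (E = 0.39 kcal/mol) and the other has it equatorial (E = 0).
ΔG = 0.39 kcal/mol between the two chairs.
K = exp(ΔG/RT) with R = 1.987×10⁻³ kcal mol⁻¹ K⁻¹ and T = 373 K gives K ≈ 1.69.
Fraction in the lower-energy chair = K/(K+1) = 62.9%.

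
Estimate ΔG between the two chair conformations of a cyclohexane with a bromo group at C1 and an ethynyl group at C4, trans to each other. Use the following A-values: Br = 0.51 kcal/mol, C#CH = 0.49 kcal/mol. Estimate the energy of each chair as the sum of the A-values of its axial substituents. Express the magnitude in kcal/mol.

C1 and C4 have opposite parity, so for the trans isomer the two substituents are e,e in one chair and a,a in the other.
Chair I (bromo axial, ethynyl axial): E = 1.00 kcal/mol.
Chair II (bromo equatorial, ethynyl equatorial): E = 0.00 kcal/mol.
ΔE = 1.00 − 0.00 = 1.00 kcal/mol; chair II is more stable.

1.00 kcal/mol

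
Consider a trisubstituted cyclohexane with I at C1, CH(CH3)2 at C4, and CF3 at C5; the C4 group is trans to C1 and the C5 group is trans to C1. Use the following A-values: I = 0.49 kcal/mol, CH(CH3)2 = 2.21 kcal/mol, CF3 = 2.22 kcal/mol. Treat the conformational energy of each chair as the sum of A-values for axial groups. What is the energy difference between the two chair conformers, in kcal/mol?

0.48 kcal/mol

Chair I (iodo axial, isopropyl axial, trifluoromethyl equatorial): E = 2.70 kcal/mol.
Chair II (iodo equatorial, isopropyl equatorial, trifluoromethyl axial): E = 2.22 kcal/mol.
ΔE = 2.70 − 2.22 = 0.48 kcal/mol; chair II is more stable.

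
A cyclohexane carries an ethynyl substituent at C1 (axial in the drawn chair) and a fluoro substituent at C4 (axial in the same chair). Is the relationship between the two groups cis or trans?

C1 and C4 have opposite parity, so their axial bonds point in opposite directions.
With opposite-parity carbons, two substituents on the same face are one axial and one equatorial; opposite faces give both axial or both equatorial.
Here the groups are axial/axial → opposite face → trans.

trans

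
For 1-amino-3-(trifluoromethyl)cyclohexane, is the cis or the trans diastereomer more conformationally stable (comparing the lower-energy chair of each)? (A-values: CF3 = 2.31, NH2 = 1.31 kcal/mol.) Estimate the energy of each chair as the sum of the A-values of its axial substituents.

cis

At 1,3 positions (parity same): cis → (e,e or a,a); trans → (a,e or e,a).
Best chair for cis: E = 0.00 kcal/mol; best chair for trans: E = 1.31 kcal/mol.
The cis isomer is lower by 1.31 kcal/mol.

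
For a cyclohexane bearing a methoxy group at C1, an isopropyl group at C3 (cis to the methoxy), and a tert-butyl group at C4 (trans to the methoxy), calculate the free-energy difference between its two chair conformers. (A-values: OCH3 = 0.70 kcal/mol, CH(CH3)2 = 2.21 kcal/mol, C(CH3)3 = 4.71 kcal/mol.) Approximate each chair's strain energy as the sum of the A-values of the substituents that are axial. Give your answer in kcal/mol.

7.62 kcal/mol

Chair I (methoxy axial, isopropyl axial, tert-butyl axial): E = 7.62 kcal/mol.
Chair II (methoxy equatorial, isopropyl equatorial, tert-butyl equatorial): E = 0.00 kcal/mol.
ΔE = 7.62 − 0.00 = 7.62 kcal/mol; chair II is more stable.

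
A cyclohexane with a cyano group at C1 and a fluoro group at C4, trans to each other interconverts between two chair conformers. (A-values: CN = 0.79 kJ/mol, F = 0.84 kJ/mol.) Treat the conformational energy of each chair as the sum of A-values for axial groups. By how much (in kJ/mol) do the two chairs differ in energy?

1.63 kJ/mol

C1 and C4 have opposite parity, so for the trans isomer the two substituents are e,e in one chair and a,a in the other.
Chair I (cyano axial, fluoro axial): E = 1.63 kJ/mol.
Chair II (cyano equatorial, fluoro equatorial): E = 0.00 kJ/mol.
ΔE = 1.63 − 0.00 = 1.63 kJ/mol; chair II is more stable.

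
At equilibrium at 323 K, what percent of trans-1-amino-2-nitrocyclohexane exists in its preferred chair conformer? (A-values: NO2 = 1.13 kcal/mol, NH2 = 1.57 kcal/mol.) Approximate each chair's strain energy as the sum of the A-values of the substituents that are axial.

98.5%

C1 and C2 have opposite parity, so for the trans isomer the two substituents are e,e in one chair and a,a in the other.
Chair I (nitro axial, amino axial): E = 2.70 kcal/mol; chair II (nitro equatorial, amino equatorial): E = 0.00 kcal/mol.
ΔG = 2.70 kcal/mol between the two chairs.
K = exp(ΔG/RT) with R = 1.987×10⁻³ kcal mol⁻¹ K⁻¹ and T = 323 K gives K ≈ 67.1.
Fraction in the lower-energy chair = K/(K+1) = 98.5%.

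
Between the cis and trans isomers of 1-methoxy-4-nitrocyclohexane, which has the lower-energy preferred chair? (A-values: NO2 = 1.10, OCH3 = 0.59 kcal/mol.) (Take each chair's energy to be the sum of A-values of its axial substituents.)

At 1,4 positions (parity opposite): cis → (a,e or e,a); trans → (e,e or a,a).
Best chair for cis: E = 0.59 kcal/mol; best chair for trans: E = 0.00 kcal/mol.
The trans isomer is lower by 0.59 kcal/mol.

trans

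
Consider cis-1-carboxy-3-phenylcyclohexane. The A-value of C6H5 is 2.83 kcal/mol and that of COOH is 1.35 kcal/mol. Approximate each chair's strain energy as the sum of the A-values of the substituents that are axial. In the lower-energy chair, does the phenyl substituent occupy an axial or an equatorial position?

C1 and C3 have the same parity, so for the cis isomer the two substituents are e,e in one chair and a,a in the other.
Chair I (phenyl axial, carboxyl axial): E = 4.18 kcal/mol.
Chair II (phenyl equatorial, carboxyl equatorial): E = 0.00 kcal/mol.
Chair II is the more stable (lower-energy) conformer, and in that chair the phenyl group is equatorial.

equatorial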